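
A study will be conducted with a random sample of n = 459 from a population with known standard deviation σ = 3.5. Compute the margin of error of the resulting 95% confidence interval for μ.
Margin of error = 0.32

Margin of error = z* · σ/√n
= 1.960 · 3.5/√459
= 1.960 · 3.5/21.4243
= 0.32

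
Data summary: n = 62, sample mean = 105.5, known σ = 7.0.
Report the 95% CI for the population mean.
(103.76, 107.24)

z-interval (σ known):
z* = 1.960 for 95% confidence

Margin of error = z* · σ/√n = 1.960 · 7.0/√62 = 1.74

CI: (105.5 - 1.74, 105.5 + 1.74) = (103.76, 107.24)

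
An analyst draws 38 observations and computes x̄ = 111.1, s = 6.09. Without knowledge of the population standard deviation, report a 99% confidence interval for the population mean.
(108.42, 113.78)

t-interval (σ unknown):
df = n - 1 = 37
t* = 2.715 for 99% confidence

Margin of error = t* · s/√n = 2.715 · 6.09/√38 = 2.68

CI: (108.42, 113.78)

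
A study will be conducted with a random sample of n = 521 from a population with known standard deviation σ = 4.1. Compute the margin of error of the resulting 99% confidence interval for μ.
Margin of error = 0.46

Margin of error = z* · σ/√n
= 2.576 · 4.1/√521
= 2.576 · 4.1/22.8254
= 0.46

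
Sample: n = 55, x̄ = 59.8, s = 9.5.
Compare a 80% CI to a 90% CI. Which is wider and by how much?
90% CI is wider by 0.97

df = 54
80% CI: t* = 1.297, (58.14, 61.46), width = 2 · t* · s/√n = 3.32
90% CI: t* = 1.674, (57.66, 61.94), width = 2 · t* · s/√n = 4.29

The 90% CI is wider by 4.29 - 3.32 = 0.97.
Higher confidence requires a wider interval.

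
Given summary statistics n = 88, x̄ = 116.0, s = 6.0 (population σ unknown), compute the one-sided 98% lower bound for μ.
μ ≥ 114.67

Lower bound (one-sided):
t* = 2.085 (one-sided for 98%)
Lower bound = x̄ - t* · s/√n = 116.0 - 2.085 · 6.0/√88 = 114.67

We are 98% confident that μ ≥ 114.67.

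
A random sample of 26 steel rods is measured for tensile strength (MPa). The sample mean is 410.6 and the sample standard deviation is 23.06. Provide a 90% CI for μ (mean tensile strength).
(402.88, 418.32)

t-interval (σ unknown):
df = n - 1 = 25
t* = 1.708 for 90% confidence

Margin of error = t* · s/√n = 1.708 · 23.06/√26 = 7.72

CI: (402.88, 418.32)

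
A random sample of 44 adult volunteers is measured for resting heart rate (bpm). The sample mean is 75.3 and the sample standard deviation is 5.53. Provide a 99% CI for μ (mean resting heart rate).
(73.05, 77.55)

t-interval (σ unknown):
df = n - 1 = 43
t* = 2.695 for 99% confidence

Margin of error = t* · s/√n = 2.695 · 5.53/√44 = 2.25

CI: (73.05, 77.55)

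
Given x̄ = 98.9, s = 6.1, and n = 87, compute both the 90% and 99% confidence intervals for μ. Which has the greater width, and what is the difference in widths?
99% CI is wider by 1.27

df = 86
90% CI: t* = 1.663, (97.81, 99.99), width = 2 · t* · s/√n = 2.18
99% CI: t* = 2.634, (97.18, 100.62), width = 2 · t* · s/√n = 3.45

The 99% CI is wider by 3.45 - 2.18 = 1.27.
Higher confidence requires a wider interval.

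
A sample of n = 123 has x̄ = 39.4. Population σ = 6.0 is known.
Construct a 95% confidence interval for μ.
(38.34, 40.46)

z-interval (σ known):
z* = 1.960 for 95% confidence

Margin of error = z* · σ/√n = 1.960 · 6.0/√123 = 1.06

CI: (39.4 - 1.06, 39.4 + 1.06) = (38.34, 40.46)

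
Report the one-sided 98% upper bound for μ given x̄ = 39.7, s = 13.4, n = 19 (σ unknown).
μ ≤ 46.51

Upper bound (one-sided):
t* = 2.214 (one-sided for 98%)
Upper bound = x̄ + t* · s/√n = 39.7 + 2.214 · 13.4/√19 = 46.51

We are 98% confident that μ ≤ 46.51.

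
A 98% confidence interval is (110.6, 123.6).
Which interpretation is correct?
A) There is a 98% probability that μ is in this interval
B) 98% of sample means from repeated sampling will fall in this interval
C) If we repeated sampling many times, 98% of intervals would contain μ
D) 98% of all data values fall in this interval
C

A) Wrong — μ is fixed; the randomness lives in the interval, not in μ.
B) Wrong — coverage applies to intervals containing μ, not to future x̄ values.
C) Correct — this is the frequentist long-run coverage interpretation.
D) Wrong — a CI is about the parameter μ, not individual data values.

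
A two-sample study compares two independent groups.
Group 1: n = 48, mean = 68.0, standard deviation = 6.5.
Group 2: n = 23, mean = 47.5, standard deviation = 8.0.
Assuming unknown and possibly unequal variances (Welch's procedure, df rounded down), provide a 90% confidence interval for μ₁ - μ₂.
(17.27, 23.73)

Difference: x̄₁ - x̄₂ = 20.50
SE = √(s₁²/n₁ + s₂²/n₂) = √(6.5²/48 + 8.0²/23) = 1.9138
df = 36.41 → 36 (Welch–Satterthwaite, rounded down)
t* = 1.688

CI: 20.50 ± 1.688 · 1.9138 = 20.50 ± 3.23 = (17.27, 23.73)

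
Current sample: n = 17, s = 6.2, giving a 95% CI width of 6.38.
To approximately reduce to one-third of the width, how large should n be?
n ≈ 153

CI width ∝ 1/√n
To reduce width by factor 3, need √n to grow by 3 → need 3² = 9 times as many samples.

Current: n = 17, width = 6.38
New: n = 153, width ≈ 1.98

Width reduced by factor of 6.38/1.98 = 3.22.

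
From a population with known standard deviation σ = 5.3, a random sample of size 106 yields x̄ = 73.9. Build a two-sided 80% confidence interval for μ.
(73.24, 74.56)

z-interval (σ known):
z* = 1.282 for 80% confidence

Margin of error = z* · σ/√n = 1.282 · 5.3/√106 = 0.66

CI: (73.9 - 0.66, 73.9 + 0.66) = (73.24, 74.56)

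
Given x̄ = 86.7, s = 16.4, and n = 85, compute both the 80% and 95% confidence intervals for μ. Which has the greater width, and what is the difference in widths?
95% CI is wider by 2.48

df = 84
80% CI: t* = 1.292, (84.40, 89.00), width = 2 · t* · s/√n = 4.60
95% CI: t* = 1.989, (83.16, 90.24), width = 2 · t* · s/√n = 7.08

The 95% CI is wider by 7.08 - 4.60 = 2.48.
Higher confidence requires a wider interval.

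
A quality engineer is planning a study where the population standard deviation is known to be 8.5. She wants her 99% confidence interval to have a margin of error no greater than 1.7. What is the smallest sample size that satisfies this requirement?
n ≥ 166

For margin E ≤ 1.7:
n ≥ (z* · σ / E)²
n ≥ (2.576 · 8.5 / 1.7)²
n ≥ 165.89

Minimum n = 166 (rounding up)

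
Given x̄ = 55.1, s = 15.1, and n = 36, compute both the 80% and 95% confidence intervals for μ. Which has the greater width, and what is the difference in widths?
95% CI is wider by 3.65

df = 35
80% CI: t* = 1.306, (51.81, 58.39), width = 2 · t* · s/√n = 6.57
95% CI: t* = 2.030, (49.99, 60.21), width = 2 · t* · s/√n = 10.22

The 95% CI is wider by 10.22 - 6.57 = 3.65.
Higher confidence requires a wider interval.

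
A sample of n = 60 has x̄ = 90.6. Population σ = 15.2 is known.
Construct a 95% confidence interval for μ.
(86.75, 94.45)

z-interval (σ known):
z* = 1.960 for 95% confidence

Margin of error = z* · σ/√n = 1.960 · 15.2/√60 = 3.85

CI: (90.6 - 3.85, 90.6 + 3.85) = (86.75, 94.45)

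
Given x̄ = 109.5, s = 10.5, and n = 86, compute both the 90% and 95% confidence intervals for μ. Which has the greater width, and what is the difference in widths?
95% CI is wider by 0.73

df = 85
90% CI: t* = 1.663, (107.62, 111.38), width = 2 · t* · s/√n = 3.77
95% CI: t* = 1.988, (107.25, 111.75), width = 2 · t* · s/√n = 4.50

The 95% CI is wider by 4.50 - 3.77 = 0.73.
Higher confidence requires a wider interval.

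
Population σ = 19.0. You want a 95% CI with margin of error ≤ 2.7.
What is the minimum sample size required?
n ≥ 191

For margin E ≤ 2.7:
n ≥ (z* · σ / E)²
n ≥ (1.960 · 19.0 / 2.7)²
n ≥ 190.24

Minimum n = 191 (rounding up)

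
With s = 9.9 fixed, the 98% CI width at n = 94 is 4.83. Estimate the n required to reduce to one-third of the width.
n ≈ 846

CI width ∝ 1/√n
To reduce width by factor 3, need √n to grow by 3 → need 3² = 9 times as many samples.

Current: n = 94, width = 4.83
New: n = 846, width ≈ 1.59

Width reduced by factor of 4.83/1.59 = 3.04.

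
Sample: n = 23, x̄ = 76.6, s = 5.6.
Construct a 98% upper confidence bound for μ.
μ ≤ 79.15

Upper bound (one-sided):
t* = 2.183 (one-sided for 98%)
Upper bound = x̄ + t* · s/√n = 76.6 + 2.183 · 5.6/√23 = 79.15

We are 98% confident that μ ≤ 79.15.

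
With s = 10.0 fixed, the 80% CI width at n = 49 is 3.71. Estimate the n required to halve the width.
n ≈ 196

CI width ∝ 1/√n
To reduce width by factor 2, need √n to grow by 2 → need 2² = 4 times as many samples.

Current: n = 49, width = 3.71
New: n = 196, width ≈ 1.84

Width reduced by factor of 3.71/1.84 = 2.02.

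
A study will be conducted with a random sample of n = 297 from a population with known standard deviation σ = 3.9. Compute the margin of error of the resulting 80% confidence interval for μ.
Margin of error = 0.29

Margin of error = z* · σ/√n
= 1.282 · 3.9/√297
= 1.282 · 3.9/17.2337
= 0.29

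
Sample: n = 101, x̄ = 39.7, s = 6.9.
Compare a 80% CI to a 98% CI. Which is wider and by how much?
98% CI is wider by 1.48

df = 100
80% CI: t* = 1.290, (38.81, 40.59), width = 2 · t* · s/√n = 1.77
98% CI: t* = 2.364, (38.08, 41.32), width = 2 · t* · s/√n = 3.25

The 98% CI is wider by 3.25 - 1.77 = 1.48.
Higher confidence requires a wider interval.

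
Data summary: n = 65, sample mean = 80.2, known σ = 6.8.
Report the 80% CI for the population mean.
(79.12, 81.28)

z-interval (σ known):
z* = 1.282 for 80% confidence

Margin of error = z* · σ/√n = 1.282 · 6.8/√65 = 1.08

CI: (80.2 - 1.08, 80.2 + 1.08) = (79.12, 81.28)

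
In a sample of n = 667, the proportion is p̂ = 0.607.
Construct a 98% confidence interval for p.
(0.563, 0.651)

Proportion CI:
SE = √(p̂(1-p̂)/n) = √(0.607 · 0.393 / 667) = 0.01891

z* = 2.326
Margin = z* · SE = 2.326 · 0.01891 = 0.0440

CI: 0.607 ± 0.0440 = (0.563, 0.651)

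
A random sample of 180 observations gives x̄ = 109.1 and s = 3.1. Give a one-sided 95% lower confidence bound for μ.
μ ≥ 108.72

Lower bound (one-sided):
t* = 1.653 (one-sided for 95%)
Lower bound = x̄ - t* · s/√n = 109.1 - 1.653 · 3.1/√180 = 108.72

We are 95% confident that μ ≥ 108.72.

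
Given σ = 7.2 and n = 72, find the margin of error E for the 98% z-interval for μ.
Margin of error = 1.97

Margin of error = z* · σ/√n
= 2.326 · 7.2/√72
= 2.326 · 7.2/8.4853
= 1.97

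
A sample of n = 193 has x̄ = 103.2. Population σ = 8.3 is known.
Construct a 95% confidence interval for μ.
(102.03, 104.37)

z-interval (σ known):
z* = 1.960 for 95% confidence

Margin of error = z* · σ/√n = 1.960 · 8.3/√193 = 1.17

CI: (103.2 - 1.17, 103.2 + 1.17) = (102.03, 104.37)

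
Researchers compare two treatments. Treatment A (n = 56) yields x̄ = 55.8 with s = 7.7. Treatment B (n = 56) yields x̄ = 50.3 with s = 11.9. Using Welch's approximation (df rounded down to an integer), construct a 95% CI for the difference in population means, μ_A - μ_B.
(1.74, 9.26)

Difference: x̄₁ - x̄₂ = 5.50
SE = √(s₁²/n₁ + s₂²/n₂) = √(7.7²/56 + 11.9²/56) = 1.8941
df = 94.19 → 94 (Welch–Satterthwaite, rounded down)
t* = 1.986

CI: 5.50 ± 1.986 · 1.8941 = 5.50 ± 3.76 = (1.74, 9.26)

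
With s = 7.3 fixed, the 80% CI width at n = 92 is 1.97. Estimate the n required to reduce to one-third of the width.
n ≈ 828

CI width ∝ 1/√n
To reduce width by factor 3, need √n to grow by 3 → need 3² = 9 times as many samples.

Current: n = 92, width = 1.97
New: n = 828, width ≈ 0.65

Width reduced by factor of 1.97/0.65 = 3.03.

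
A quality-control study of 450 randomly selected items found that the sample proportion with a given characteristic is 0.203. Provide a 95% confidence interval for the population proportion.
(0.166, 0.240)

Proportion CI:
SE = √(p̂(1-p̂)/n) = √(0.203 · 0.797 / 450) = 0.01896

z* = 1.960
Margin = z* · SE = 1.960 · 0.01896 = 0.0372

CI: 0.203 ± 0.0372 = (0.166, 0.240)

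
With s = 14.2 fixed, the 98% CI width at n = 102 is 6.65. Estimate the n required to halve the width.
n ≈ 408

CI width ∝ 1/√n
To reduce width by factor 2, need √n to grow by 2 → need 2² = 4 times as many samples.

Current: n = 102, width = 6.65
New: n = 408, width ≈ 3.28

Width reduced by factor of 6.65/3.28 = 2.03.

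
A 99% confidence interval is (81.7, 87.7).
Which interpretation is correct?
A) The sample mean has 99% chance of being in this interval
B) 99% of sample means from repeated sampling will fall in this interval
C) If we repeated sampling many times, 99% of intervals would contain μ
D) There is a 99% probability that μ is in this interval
C

A) Wrong — x̄ is observed and sits in the interval by construction.
B) Wrong — coverage applies to intervals containing μ, not to future x̄ values.
C) Correct — this is the frequentist long-run coverage interpretation.
D) Wrong — μ is fixed; the randomness lives in the interval, not in μ.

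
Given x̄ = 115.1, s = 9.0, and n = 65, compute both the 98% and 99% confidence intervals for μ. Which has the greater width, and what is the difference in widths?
99% CI is wider by 0.60

df = 64
98% CI: t* = 2.386, (112.44, 117.76), width = 2 · t* · s/√n = 5.33
99% CI: t* = 2.655, (112.14, 118.06), width = 2 · t* · s/√n = 5.93

The 99% CI is wider by 5.93 - 5.33 = 0.60.
Higher confidence requires a wider interval.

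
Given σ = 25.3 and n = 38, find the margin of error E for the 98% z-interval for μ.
Margin of error = 9.55

Margin of error = z* · σ/√n
= 2.326 · 25.3/√38
= 2.326 · 25.3/6.1644
= 9.55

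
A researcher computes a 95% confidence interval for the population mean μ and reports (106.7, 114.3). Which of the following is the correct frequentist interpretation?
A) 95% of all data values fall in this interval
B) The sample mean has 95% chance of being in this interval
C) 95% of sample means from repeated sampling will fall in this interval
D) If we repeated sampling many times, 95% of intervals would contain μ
D

A) Wrong — a CI is about the parameter μ, not individual data values.
B) Wrong — x̄ is observed and sits in the interval by construction.
C) Wrong — coverage applies to intervals containing μ, not to future x̄ values.
D) Correct — this is the frequentist long-run coverage interpretation.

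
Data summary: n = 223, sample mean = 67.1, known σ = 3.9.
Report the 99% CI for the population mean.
(66.43, 67.77)

z-interval (σ known):
z* = 2.576 for 99% confidence

Margin of error = z* · σ/√n = 2.576 · 3.9/√223 = 0.67

CI: (67.1 - 0.67, 67.1 + 0.67) = (66.43, 67.77)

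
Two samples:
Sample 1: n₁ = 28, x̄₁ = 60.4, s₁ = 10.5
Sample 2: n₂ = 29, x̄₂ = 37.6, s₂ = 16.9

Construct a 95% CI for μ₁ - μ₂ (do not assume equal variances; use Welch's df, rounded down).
(15.33, 30.27)

Difference: x̄₁ - x̄₂ = 22.80
SE = √(s₁²/n₁ + s₂²/n₂) = √(10.5²/28 + 16.9²/29) = 3.7130
df = 47.06 → 47 (Welch–Satterthwaite, rounded down)
t* = 2.012

CI: 22.80 ± 2.012 · 3.7130 = 22.80 ± 7.47 = (15.33, 30.27)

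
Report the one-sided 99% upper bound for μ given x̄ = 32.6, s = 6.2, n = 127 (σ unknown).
μ ≤ 33.90

Upper bound (one-sided):
t* = 2.356 (one-sided for 99%)
Upper bound = x̄ + t* · s/√n = 32.6 + 2.356 · 6.2/√127 = 33.90

We are 99% confident that μ ≤ 33.90.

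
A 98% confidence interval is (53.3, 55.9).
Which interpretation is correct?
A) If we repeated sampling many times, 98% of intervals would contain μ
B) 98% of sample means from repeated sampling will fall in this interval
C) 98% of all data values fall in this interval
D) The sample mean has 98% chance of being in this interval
A

A) Correct — this is the frequentist long-run coverage interpretation.
B) Wrong — coverage applies to intervals containing μ, not to future x̄ values.
C) Wrong — a CI is about the parameter μ, not individual data values.
D) Wrong — x̄ is observed and sits in the interval by construction.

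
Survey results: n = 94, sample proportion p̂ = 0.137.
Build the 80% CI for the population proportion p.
(0.092, 0.182)

Proportion CI:
SE = √(p̂(1-p̂)/n) = √(0.137 · 0.863 / 94) = 0.03547

z* = 1.282
Margin = z* · SE = 1.282 · 0.03547 = 0.0455

CI: 0.137 ± 0.0455 = (0.092, 0.182)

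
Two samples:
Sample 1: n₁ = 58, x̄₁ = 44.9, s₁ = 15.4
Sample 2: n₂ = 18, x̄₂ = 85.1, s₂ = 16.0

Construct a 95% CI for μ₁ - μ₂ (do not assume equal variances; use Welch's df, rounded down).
(-48.98, -31.42)

Difference: x̄₁ - x̄₂ = -40.20
SE = √(s₁²/n₁ + s₂²/n₂) = √(15.4²/58 + 16.0²/18) = 4.2792
df = 27.50 → 27 (Welch–Satterthwaite, rounded down)
t* = 2.052

CI: -40.20 ± 2.052 · 4.2792 = -40.20 ± 8.78 = (-48.98, -31.42)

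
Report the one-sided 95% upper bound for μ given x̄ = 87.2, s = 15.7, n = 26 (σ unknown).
μ ≤ 92.46

Upper bound (one-sided):
t* = 1.708 (one-sided for 95%)
Upper bound = x̄ + t* · s/√n = 87.2 + 1.708 · 15.7/√26 = 92.46

We are 95% confident that μ ≤ 92.46.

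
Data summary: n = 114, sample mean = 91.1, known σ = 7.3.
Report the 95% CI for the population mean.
(89.76, 92.44)

z-interval (σ known):
z* = 1.960 for 95% confidence

Margin of error = z* · σ/√n = 1.960 · 7.3/√114 = 1.34

CI: (91.1 - 1.34, 91.1 + 1.34) = (89.76, 92.44)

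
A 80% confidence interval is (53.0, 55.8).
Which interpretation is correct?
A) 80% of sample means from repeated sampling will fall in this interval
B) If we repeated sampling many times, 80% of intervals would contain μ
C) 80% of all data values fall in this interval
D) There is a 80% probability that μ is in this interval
B

A) Wrong — coverage applies to intervals containing μ, not to future x̄ values.
B) Correct — this is the frequentist long-run coverage interpretation.
C) Wrong — a CI is about the parameter μ, not individual data values.
D) Wrong — μ is fixed; the randomness lives in the interval, not in μ.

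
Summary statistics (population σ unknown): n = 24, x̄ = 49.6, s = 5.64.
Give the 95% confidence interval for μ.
(47.22, 51.98)

t-interval (σ unknown):
df = n - 1 = 23
t* = 2.069 for 95% confidence

Margin of error = t* · s/√n = 2.069 · 5.64/√24 = 2.38

CI: (47.22, 51.98)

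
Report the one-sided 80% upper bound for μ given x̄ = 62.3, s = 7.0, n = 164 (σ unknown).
μ ≤ 62.76

Upper bound (one-sided):
t* = 0.844 (one-sided for 80%)
Upper bound = x̄ + t* · s/√n = 62.3 + 0.844 · 7.0/√164 = 62.76

We are 80% confident that μ ≤ 62.76.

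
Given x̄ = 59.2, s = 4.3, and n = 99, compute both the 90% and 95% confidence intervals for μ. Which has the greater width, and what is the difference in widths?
95% CI is wider by 0.27

df = 98
90% CI: t* = 1.661, (58.48, 59.92), width = 2 · t* · s/√n = 1.44
95% CI: t* = 1.984, (58.34, 60.06), width = 2 · t* · s/√n = 1.71

The 95% CI is wider by 1.71 - 1.44 = 0.27.
Higher confidence requires a wider interval.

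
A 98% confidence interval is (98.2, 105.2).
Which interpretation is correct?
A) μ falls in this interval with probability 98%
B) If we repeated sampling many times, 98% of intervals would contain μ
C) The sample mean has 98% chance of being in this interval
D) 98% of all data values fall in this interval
B

A) Wrong — μ is fixed; the randomness lives in the interval, not in μ.
B) Correct — this is the frequentist long-run coverage interpretation.
C) Wrong — x̄ is observed and sits in the interval by construction.
D) Wrong — a CI is about the parameter μ, not individual data values.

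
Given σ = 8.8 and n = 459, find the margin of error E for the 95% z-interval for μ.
Margin of error = 0.81

Margin of error = z* · σ/√n
= 1.960 · 8.8/√459
= 1.960 · 8.8/21.4243
= 0.81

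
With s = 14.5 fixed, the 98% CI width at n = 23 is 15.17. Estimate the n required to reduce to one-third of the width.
n ≈ 207

CI width ∝ 1/√n
To reduce width by factor 3, need √n to grow by 3 → need 3² = 9 times as many samples.

Current: n = 23, width = 15.17
New: n = 207, width ≈ 4.73

Width reduced by factor of 15.17/4.73 = 3.21.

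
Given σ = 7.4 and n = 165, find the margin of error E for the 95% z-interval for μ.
Margin of error = 1.13

Margin of error = z* · σ/√n
= 1.960 · 7.4/√165
= 1.960 · 7.4/12.8452
= 1.13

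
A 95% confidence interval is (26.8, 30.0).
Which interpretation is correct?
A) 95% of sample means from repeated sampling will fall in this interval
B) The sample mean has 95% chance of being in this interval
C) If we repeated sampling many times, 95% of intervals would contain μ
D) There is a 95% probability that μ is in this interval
C

A) Wrong — coverage applies to intervals containing μ, not to future x̄ values.
B) Wrong — x̄ is observed and sits in the interval by construction.
C) Correct — this is the frequentist long-run coverage interpretation.
D) Wrong — μ is fixed; the randomness lives in the interval, not in μ.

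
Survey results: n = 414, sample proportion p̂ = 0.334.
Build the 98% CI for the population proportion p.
(0.280, 0.388)

Proportion CI:
SE = √(p̂(1-p̂)/n) = √(0.334 · 0.666 / 414) = 0.02318

z* = 2.326
Margin = z* · SE = 2.326 · 0.02318 = 0.0539

CI: 0.334 ± 0.0539 = (0.280, 0.388)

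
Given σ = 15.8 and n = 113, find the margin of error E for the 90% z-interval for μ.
Margin of error = 2.45

Margin of error = z* · σ/√n
= 1.645 · 15.8/√113
= 1.645 · 15.8/10.6301
= 2.45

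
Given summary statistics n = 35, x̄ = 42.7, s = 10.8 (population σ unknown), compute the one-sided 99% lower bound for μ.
μ ≥ 38.24

Lower bound (one-sided):
t* = 2.441 (one-sided for 99%)
Lower bound = x̄ - t* · s/√n = 42.7 - 2.441 · 10.8/√35 = 38.24

We are 99% confident that μ ≥ 38.24.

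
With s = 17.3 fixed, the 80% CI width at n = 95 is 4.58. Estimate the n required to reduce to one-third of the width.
n ≈ 855

CI width ∝ 1/√n
To reduce width by factor 3, need √n to grow by 3 → need 3² = 9 times as many samples.

Current: n = 95, width = 4.58
New: n = 855, width ≈ 1.52

Width reduced by factor of 4.58/1.52 = 3.01.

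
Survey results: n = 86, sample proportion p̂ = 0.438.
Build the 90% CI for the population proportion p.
(0.350, 0.526)

Proportion CI:
SE = √(p̂(1-p̂)/n) = √(0.438 · 0.562 / 86) = 0.05350

z* = 1.645
Margin = z* · SE = 1.645 · 0.05350 = 0.0880

CI: 0.438 ± 0.0880 = (0.350, 0.526)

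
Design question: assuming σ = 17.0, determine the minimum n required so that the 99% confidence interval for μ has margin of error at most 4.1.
n ≥ 115

For margin E ≤ 4.1:
n ≥ (z* · σ / E)²
n ≥ (2.576 · 17.0 / 4.1)²
n ≥ 114.08

Minimum n = 115 (rounding up)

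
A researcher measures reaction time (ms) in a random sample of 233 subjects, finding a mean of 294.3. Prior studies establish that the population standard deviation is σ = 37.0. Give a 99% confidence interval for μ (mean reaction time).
(288.06, 300.54)

z-interval (σ known):
z* = 2.576 for 99% confidence

Margin of error = z* · σ/√n = 2.576 · 37.0/√233 = 6.24

CI: (294.3 - 6.24, 294.3 + 6.24) = (288.06, 300.54)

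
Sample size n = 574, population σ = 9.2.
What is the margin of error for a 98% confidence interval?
Margin of error = 0.89

Margin of error = z* · σ/√n
= 2.326 · 9.2/√574
= 2.326 · 9.2/23.9583
= 0.89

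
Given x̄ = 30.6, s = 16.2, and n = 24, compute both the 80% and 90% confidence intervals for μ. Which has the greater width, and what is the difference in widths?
90% CI is wider by 2.62

df = 23
80% CI: t* = 1.319, (26.24, 34.96), width = 2 · t* · s/√n = 8.72
90% CI: t* = 1.714, (24.93, 36.27), width = 2 · t* · s/√n = 11.34

The 90% CI is wider by 11.34 - 8.72 = 2.62.
Higher confidence requires a wider interval.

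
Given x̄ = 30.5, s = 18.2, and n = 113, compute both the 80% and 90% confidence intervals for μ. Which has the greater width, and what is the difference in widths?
90% CI is wider by 1.27

df = 112
80% CI: t* = 1.289, (28.29, 32.71), width = 2 · t* · s/√n = 4.41
90% CI: t* = 1.659, (27.66, 33.34), width = 2 · t* · s/√n = 5.68

The 90% CI is wider by 5.68 - 4.41 = 1.27.
Higher confidence requires a wider interval.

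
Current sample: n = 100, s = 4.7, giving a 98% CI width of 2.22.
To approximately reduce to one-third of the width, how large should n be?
n ≈ 900

CI width ∝ 1/√n
To reduce width by factor 3, need √n to grow by 3 → need 3² = 9 times as many samples.

Current: n = 100, width = 2.22
New: n = 900, width ≈ 0.73

Width reduced by factor of 2.22/0.73 = 3.04.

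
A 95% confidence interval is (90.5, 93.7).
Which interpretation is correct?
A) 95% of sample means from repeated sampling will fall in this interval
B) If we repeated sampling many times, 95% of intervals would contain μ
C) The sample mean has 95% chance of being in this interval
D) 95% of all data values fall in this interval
B

A) Wrong — coverage applies to intervals containing μ, not to future x̄ values.
B) Correct — this is the frequentist long-run coverage interpretation.
C) Wrong — x̄ is observed and sits in the interval by construction.
D) Wrong — a CI is about the parameter μ, not individual data values.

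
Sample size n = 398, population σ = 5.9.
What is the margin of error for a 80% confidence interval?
Margin of error = 0.38

Margin of error = z* · σ/√n
= 1.282 · 5.9/√398
= 1.282 · 5.9/19.9499
= 0.38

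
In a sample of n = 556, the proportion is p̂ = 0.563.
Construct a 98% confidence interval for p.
(0.514, 0.612)

Proportion CI:
SE = √(p̂(1-p̂)/n) = √(0.563 · 0.437 / 556) = 0.02104

z* = 2.326
Margin = z* · SE = 2.326 · 0.02104 = 0.0489

CI: 0.563 ± 0.0489 = (0.514, 0.612)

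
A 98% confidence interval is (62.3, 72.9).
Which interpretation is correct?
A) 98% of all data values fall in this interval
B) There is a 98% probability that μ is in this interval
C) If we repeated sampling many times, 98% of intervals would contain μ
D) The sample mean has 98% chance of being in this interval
C

A) Wrong — a CI is about the parameter μ, not individual data values.
B) Wrong — μ is fixed; the randomness lives in the interval, not in μ.
C) Correct — this is the frequentist long-run coverage interpretation.
D) Wrong — x̄ is observed and sits in the interval by construction.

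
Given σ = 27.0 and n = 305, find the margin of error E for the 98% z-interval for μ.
Margin of error = 3.60

Margin of error = z* · σ/√n
= 2.326 · 27.0/√305
= 2.326 · 27.0/17.4642
= 3.60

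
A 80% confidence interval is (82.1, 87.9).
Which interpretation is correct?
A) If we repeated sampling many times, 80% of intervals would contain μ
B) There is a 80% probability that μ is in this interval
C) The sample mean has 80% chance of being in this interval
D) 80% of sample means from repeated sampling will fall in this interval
A

A) Correct — this is the frequentist long-run coverage interpretation.
B) Wrong — μ is fixed; the randomness lives in the interval, not in μ.
C) Wrong — x̄ is observed and sits in the interval by construction.
D) Wrong — coverage applies to intervals containing μ, not to future x̄ values.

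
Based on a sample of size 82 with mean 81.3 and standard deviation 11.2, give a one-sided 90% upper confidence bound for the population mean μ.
μ ≤ 82.90

Upper bound (one-sided):
t* = 1.292 (one-sided for 90%)
Upper bound = x̄ + t* · s/√n = 81.3 + 1.292 · 11.2/√82 = 82.90

We are 90% confident that μ ≤ 82.90.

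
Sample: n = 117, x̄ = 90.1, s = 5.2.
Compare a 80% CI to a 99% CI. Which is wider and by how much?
99% CI is wider by 1.28

df = 116
80% CI: t* = 1.289, (89.48, 90.72), width = 2 · t* · s/√n = 1.24
99% CI: t* = 2.619, (88.84, 91.36), width = 2 · t* · s/√n = 2.52

The 99% CI is wider by 2.52 - 1.24 = 1.28.
Higher confidence requires a wider interval.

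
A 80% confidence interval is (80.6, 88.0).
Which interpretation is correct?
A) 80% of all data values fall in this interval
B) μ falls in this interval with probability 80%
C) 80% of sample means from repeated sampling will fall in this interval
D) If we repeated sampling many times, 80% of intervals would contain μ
D

A) Wrong — a CI is about the parameter μ, not individual data values.
B) Wrong — μ is fixed; the randomness lives in the interval, not in μ.
C) Wrong — coverage applies to intervals containing μ, not to future x̄ values.
D) Correct — this is the frequentist long-run coverage interpretation.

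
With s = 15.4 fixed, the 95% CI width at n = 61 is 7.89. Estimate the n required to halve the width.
n ≈ 244

CI width ∝ 1/√n
To reduce width by factor 2, need √n to grow by 2 → need 2² = 4 times as many samples.

Current: n = 61, width = 7.89
New: n = 244, width ≈ 3.88

Width reduced by factor of 7.89/3.88 = 2.03.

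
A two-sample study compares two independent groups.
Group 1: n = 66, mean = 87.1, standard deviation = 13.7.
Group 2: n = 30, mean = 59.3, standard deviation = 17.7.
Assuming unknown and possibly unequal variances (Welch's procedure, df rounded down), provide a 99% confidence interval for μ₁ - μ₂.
(17.99, 37.61)

Difference: x̄₁ - x̄₂ = 27.80
SE = √(s₁²/n₁ + s₂²/n₂) = √(13.7²/66 + 17.7²/30) = 3.6451
df = 45.44 → 45 (Welch–Satterthwaite, rounded down)
t* = 2.690

CI: 27.80 ± 2.690 · 3.6451 = 27.80 ± 9.81 = (17.99, 37.61)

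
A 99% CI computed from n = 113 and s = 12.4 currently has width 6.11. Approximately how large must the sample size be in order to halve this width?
n ≈ 452

CI width ∝ 1/√n
To reduce width by factor 2, need √n to grow by 2 → need 2² = 4 times as many samples.

Current: n = 113, width = 6.11
New: n = 452, width ≈ 3.02

Width reduced by factor of 6.11/3.02 = 2.02.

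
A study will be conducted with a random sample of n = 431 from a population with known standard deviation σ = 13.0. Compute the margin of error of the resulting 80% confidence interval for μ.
Margin of error = 0.80

Margin of error = z* · σ/√n
= 1.282 · 13.0/√431
= 1.282 · 13.0/20.7605
= 0.80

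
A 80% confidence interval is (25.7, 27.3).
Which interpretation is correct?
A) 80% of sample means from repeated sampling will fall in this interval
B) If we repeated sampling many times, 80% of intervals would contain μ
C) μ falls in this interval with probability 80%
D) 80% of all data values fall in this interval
B

A) Wrong — coverage applies to intervals containing μ, not to future x̄ values.
B) Correct — this is the frequentist long-run coverage interpretation.
C) Wrong — μ is fixed; the randomness lives in the interval, not in μ.
D) Wrong — a CI is about the parameter μ, not individual data values.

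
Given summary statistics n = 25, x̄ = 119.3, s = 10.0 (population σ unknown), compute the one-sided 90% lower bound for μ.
μ ≥ 116.66

Lower bound (one-sided):
t* = 1.318 (one-sided for 90%)
Lower bound = x̄ - t* · s/√n = 119.3 - 1.318 · 10.0/√25 = 116.66

We are 90% confident that μ ≥ 116.66.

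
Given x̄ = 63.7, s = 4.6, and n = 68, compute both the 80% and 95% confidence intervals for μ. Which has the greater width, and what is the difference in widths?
95% CI is wider by 0.79

df = 67
80% CI: t* = 1.294, (62.98, 64.42), width = 2 · t* · s/√n = 1.44
95% CI: t* = 1.996, (62.59, 64.81), width = 2 · t* · s/√n = 2.23

The 95% CI is wider by 2.23 - 1.44 = 0.79.
Higher confidence requires a wider interval.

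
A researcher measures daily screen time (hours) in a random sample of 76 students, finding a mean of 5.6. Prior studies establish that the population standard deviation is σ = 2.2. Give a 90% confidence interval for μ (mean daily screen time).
(5.18, 6.02)

z-interval (σ known):
z* = 1.645 for 90% confidence

Margin of error = z* · σ/√n = 1.645 · 2.2/√76 = 0.42

CI: (5.6 - 0.42, 5.6 + 0.42) = (5.18, 6.02)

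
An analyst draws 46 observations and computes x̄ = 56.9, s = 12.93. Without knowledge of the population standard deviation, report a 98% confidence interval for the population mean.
(52.30, 61.50)

t-interval (σ unknown):
df = n - 1 = 45
t* = 2.412 for 98% confidence

Margin of error = t* · s/√n = 2.412 · 12.93/√46 = 4.60

CI: (52.30, 61.50)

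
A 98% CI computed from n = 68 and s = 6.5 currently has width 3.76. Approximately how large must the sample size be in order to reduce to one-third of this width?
n ≈ 612

CI width ∝ 1/√n
To reduce width by factor 3, need √n to grow by 3 → need 3² = 9 times as many samples.

Current: n = 68, width = 3.76
New: n = 612, width ≈ 1.23

Width reduced by factor of 3.76/1.23 = 3.06.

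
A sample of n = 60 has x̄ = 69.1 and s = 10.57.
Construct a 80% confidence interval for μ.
(67.33, 70.87)

t-interval (σ unknown):
df = n - 1 = 59
t* = 1.296 for 80% confidence

Margin of error = t* · s/√n = 1.296 · 10.57/√60 = 1.77

CI: (67.33, 70.87)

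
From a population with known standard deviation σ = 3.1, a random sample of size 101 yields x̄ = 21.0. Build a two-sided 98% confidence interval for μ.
(20.28, 21.72)

z-interval (σ known):
z* = 2.326 for 98% confidence

Margin of error = z* · σ/√n = 2.326 · 3.1/√101 = 0.72

CI: (21.0 - 0.72, 21.0 + 0.72) = (20.28, 21.72)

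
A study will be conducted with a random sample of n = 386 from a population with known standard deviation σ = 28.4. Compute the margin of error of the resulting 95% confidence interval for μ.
Margin of error = 2.83

Margin of error = z* · σ/√n
= 1.960 · 28.4/√386
= 1.960 · 28.4/19.6469
= 2.83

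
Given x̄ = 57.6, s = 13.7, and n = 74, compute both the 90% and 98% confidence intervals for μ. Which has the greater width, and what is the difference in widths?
98% CI is wider by 2.27

df = 73
90% CI: t* = 1.666, (54.95, 60.25), width = 2 · t* · s/√n = 5.31
98% CI: t* = 2.379, (53.81, 61.39), width = 2 · t* · s/√n = 7.58

The 98% CI is wider by 7.58 - 5.31 = 2.27.
Higher confidence requires a wider interval.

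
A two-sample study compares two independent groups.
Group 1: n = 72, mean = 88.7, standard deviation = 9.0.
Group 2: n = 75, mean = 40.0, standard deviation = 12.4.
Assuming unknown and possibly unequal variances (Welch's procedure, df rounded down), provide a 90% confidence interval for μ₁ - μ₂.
(45.75, 51.65)

Difference: x̄₁ - x̄₂ = 48.70
SE = √(s₁²/n₁ + s₂²/n₂) = √(9.0²/72 + 12.4²/75) = 1.7819
df = 135.10 → 135 (Welch–Satterthwaite, rounded down)
t* = 1.656

CI: 48.70 ± 1.656 · 1.7819 = 48.70 ± 2.95 = (45.75, 51.65)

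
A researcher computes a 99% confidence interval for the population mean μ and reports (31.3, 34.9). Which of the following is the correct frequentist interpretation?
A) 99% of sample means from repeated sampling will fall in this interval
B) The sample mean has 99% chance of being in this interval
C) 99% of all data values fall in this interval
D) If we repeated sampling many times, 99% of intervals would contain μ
D

A) Wrong — coverage applies to intervals containing μ, not to future x̄ values.
B) Wrong — x̄ is observed and sits in the interval by construction.
C) Wrong — a CI is about the parameter μ, not individual data values.
D) Correct — this is the frequentist long-run coverage interpretation.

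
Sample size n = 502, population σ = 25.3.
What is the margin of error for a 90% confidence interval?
Margin of error = 1.86

Margin of error = z* · σ/√n
= 1.645 · 25.3/√502
= 1.645 · 25.3/22.4054
= 1.86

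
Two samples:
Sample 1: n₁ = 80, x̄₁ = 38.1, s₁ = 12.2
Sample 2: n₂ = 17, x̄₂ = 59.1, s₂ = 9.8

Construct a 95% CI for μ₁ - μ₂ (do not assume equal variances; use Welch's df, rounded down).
(-26.62, -15.38)

Difference: x̄₁ - x̄₂ = -21.00
SE = √(s₁²/n₁ + s₂²/n₂) = √(12.2²/80 + 9.8²/17) = 2.7404
df = 27.67 → 27 (Welch–Satterthwaite, rounded down)
t* = 2.052

CI: -21.00 ± 2.052 · 2.7404 = -21.00 ± 5.62 = (-26.62, -15.38)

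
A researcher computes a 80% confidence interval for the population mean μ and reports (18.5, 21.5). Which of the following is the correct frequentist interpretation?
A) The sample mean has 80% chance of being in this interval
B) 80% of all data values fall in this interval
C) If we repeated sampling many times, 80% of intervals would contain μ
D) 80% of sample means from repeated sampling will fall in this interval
C

A) Wrong — x̄ is observed and sits in the interval by construction.
B) Wrong — a CI is about the parameter μ, not individual data values.
C) Correct — this is the frequentist long-run coverage interpretation.
D) Wrong — coverage applies to intervals containing μ, not to future x̄ values.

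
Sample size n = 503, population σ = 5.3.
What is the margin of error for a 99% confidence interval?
Margin of error = 0.61

Margin of error = z* · σ/√n
= 2.576 · 5.3/√503
= 2.576 · 5.3/22.4277
= 0.61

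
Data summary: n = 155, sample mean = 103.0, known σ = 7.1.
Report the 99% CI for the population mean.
(101.53, 104.47)

z-interval (σ known):
z* = 2.576 for 99% confidence

Margin of error = z* · σ/√n = 2.576 · 7.1/√155 = 1.47

CI: (103.0 - 1.47, 103.0 + 1.47) = (101.53, 104.47)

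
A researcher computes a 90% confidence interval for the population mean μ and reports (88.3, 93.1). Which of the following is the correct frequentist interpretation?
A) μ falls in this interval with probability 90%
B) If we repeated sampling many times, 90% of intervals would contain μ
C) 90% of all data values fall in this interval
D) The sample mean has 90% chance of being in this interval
B

A) Wrong — μ is fixed; the randomness lives in the interval, not in μ.
B) Correct — this is the frequentist long-run coverage interpretation.
C) Wrong — a CI is about the parameter μ, not individual data values.
D) Wrong — x̄ is observed and sits in the interval by construction.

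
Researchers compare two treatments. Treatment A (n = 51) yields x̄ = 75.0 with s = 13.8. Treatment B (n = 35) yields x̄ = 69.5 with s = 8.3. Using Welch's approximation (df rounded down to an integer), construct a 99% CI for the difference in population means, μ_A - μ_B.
(-0.80, 11.80)

Difference: x̄₁ - x̄₂ = 5.50
SE = √(s₁²/n₁ + s₂²/n₂) = √(13.8²/51 + 8.3²/35) = 2.3880
df = 82.78 → 82 (Welch–Satterthwaite, rounded down)
t* = 2.637

CI: 5.50 ± 2.637 · 2.3880 = 5.50 ± 6.30 = (-0.80, 11.80)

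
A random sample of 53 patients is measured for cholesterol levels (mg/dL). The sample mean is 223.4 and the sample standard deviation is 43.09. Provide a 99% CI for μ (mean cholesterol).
(207.57, 239.23)

t-interval (σ unknown):
df = n - 1 = 52
t* = 2.674 for 99% confidence

Margin of error = t* · s/√n = 2.674 · 43.09/√53 = 15.83

CI: (207.57, 239.23)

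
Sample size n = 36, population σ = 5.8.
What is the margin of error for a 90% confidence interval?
Margin of error = 1.59

Margin of error = z* · σ/√n
= 1.645 · 5.8/√36
= 1.645 · 5.8/6.0000
= 1.59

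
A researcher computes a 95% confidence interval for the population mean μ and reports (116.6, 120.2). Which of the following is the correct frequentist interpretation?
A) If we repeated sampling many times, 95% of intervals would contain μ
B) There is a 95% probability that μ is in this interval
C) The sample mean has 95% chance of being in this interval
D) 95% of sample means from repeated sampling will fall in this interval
A

A) Correct — this is the frequentist long-run coverage interpretation.
B) Wrong — μ is fixed; the randomness lives in the interval, not in μ.
C) Wrong — x̄ is observed and sits in the interval by construction.
D) Wrong — coverage applies to intervals containing μ, not to future x̄ values.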